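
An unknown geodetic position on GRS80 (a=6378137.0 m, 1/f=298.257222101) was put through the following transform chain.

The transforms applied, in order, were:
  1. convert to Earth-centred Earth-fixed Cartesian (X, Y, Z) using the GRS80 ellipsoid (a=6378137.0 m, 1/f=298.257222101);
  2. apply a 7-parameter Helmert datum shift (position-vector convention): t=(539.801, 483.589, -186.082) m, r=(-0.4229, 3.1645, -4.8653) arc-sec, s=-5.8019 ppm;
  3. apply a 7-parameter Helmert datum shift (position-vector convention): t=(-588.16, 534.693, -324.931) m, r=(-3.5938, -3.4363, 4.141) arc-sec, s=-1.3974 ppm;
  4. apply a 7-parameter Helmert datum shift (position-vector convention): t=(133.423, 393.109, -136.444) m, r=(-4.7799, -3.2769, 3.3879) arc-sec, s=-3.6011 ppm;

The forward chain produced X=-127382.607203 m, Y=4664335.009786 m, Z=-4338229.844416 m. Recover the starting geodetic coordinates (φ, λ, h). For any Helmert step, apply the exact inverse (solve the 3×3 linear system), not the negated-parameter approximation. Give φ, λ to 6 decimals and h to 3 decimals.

start: X=-127382.6072, Y=4664335.0098, Z=-4338229.8444 m
→ Helmert⁻¹: X=-127508.7994, Y=4664061.3176, Z=-4337998.9135
→ Helmert⁻¹: X=-126899.4523, Y=4663611.2640, Z=-4337596.6747
→ Helmert⁻¹: X=-127483.4411, Y=4663160.6161, Z=-4337428.1532
→ geod (Bowring, a=6378137.000): φ=-43.10860200°, λ=91.56598600°, h=1624.8700 m

φ=-43.108602°, λ=91.565986°, h=1624.870 m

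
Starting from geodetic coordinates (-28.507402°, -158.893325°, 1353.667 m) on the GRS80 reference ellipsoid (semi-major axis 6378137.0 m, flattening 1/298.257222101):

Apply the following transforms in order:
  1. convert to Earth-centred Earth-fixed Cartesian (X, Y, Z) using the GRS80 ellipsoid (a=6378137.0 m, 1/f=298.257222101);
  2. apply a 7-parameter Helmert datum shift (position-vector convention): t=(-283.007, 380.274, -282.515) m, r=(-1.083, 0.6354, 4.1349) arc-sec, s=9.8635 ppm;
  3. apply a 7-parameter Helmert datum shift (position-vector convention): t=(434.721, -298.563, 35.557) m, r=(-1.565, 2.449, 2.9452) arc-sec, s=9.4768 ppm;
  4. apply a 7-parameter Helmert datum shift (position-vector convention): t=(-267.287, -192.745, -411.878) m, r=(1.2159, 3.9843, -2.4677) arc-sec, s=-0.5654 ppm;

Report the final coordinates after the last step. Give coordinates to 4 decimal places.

X=-5234177.4905 m, Y=-2020583.4888 m, Z=-3027206.0650 m

start: φ=-28.507402°, λ=-158.893325°, h=1353.667 m
→ ECEF (a=6378137.000, f=1/298.257222101): X=-5233905.0885, Y=-2020296.4654, Z=-3026683.7940
→ Helmert 7p (PV): X=-5234208.5435, Y=-2020056.9333, Z=-3026969.4317
→ Helmert 7p (PV): X=-5233830.5218, Y=-2020472.3454, Z=-3026885.0869
→ Helmert 7p (PV): X=-5234177.4905, Y=-2020583.4888, Z=-3027206.0650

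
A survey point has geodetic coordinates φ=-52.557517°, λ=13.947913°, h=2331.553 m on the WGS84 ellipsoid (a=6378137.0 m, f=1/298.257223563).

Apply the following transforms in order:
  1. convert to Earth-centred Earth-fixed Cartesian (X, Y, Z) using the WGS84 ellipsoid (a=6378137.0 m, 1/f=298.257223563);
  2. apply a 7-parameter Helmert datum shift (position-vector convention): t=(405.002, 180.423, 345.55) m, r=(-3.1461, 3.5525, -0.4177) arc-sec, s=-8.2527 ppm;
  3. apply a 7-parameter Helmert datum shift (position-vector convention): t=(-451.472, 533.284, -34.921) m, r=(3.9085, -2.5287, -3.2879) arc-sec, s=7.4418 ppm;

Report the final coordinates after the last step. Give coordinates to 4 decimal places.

start: φ=-52.557517°, λ=13.947913°, h=2331.553 m
→ ECEF (a=6378137.000, f=1/298.257223563): X=3772691.2996, Y=936995.4907, Z=-5042609.4854
→ Helmert 7p (PV): X=3772980.2160, Y=937083.6281, Z=-5042301.5885
→ Helmert 7p (PV): X=3772633.5756, Y=937659.2903, Z=-5042310.0212

X=3772633.5756 m, Y=937659.2903 m, Z=-5042310.0212 m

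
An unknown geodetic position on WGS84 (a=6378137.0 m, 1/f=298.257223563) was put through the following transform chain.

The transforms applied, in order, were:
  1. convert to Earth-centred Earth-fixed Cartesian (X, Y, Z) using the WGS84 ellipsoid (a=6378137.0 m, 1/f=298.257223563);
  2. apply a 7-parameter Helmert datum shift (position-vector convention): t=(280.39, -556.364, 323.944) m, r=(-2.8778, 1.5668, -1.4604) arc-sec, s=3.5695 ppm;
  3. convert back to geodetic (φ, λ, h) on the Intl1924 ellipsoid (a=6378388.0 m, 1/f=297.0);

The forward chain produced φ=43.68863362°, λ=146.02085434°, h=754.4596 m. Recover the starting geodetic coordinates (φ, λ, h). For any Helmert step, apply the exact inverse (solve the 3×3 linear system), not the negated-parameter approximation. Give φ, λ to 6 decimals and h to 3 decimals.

φ=43.682413°, λ=146.018342°, h=1108.501 m

start: φ=43.688634°, λ=146.020854°, h=754.460 m
→ ECEF (a=6378388.000, f=1/297.0): X=-3831259.0149, Y=2582188.4041, Z=4383738.8550
→ Helmert⁻¹: X=-3831577.3106, Y=2582647.2634, Z=4383406.1926
→ geod (Bowring, a=6378137.000): φ=43.68241300°, λ=146.01834200°, h=1108.5010 m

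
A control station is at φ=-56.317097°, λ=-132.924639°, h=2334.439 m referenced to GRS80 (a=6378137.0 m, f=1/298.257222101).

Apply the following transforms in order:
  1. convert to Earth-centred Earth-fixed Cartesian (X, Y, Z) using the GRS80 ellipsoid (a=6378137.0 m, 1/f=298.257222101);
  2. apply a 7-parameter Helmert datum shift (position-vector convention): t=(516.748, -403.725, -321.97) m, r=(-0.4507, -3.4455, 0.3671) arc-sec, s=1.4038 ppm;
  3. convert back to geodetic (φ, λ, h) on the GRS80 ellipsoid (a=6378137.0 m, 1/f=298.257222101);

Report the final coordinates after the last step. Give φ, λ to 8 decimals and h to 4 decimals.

start: φ=-56.317097°, λ=-132.924639°, h=2334.439 m
→ ECEF (a=6378137.000, f=1/298.257222101): X=-2415505.8752, Y=-2597153.2754, Z=-5286047.1334
→ Helmert 7p (PV): X=-2414899.5961, Y=-2597576.4956, Z=-5286411.1983
→ geod (Bowring, a=6378137.000): φ=-56.31967841°, λ=-132.91281097°, h=2580.3125 m

φ=-56.31967841°, λ=-132.91281097°, h=2580.3125 m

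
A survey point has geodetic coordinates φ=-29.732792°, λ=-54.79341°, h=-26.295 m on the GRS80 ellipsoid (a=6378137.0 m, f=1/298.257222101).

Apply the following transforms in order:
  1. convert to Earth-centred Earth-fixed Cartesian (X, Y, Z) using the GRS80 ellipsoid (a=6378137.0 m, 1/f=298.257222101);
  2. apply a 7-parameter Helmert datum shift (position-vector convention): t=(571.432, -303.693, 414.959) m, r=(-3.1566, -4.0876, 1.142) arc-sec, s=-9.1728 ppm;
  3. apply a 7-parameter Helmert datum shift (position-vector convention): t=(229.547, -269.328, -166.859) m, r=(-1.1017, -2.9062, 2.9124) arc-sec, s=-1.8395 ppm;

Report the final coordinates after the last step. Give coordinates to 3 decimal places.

X=3196637.458 m, Y=-4529578.781 m, Z=-3144189.934 m

start: φ=-29.732792°, λ=-54.793410°, h=-26.295 m
→ ECEF (a=6378137.000, f=1/298.257222101): X=3195676.0267, Y=-4529053.5424, Z=-3144674.5295
→ Helmert 7p (PV): X=3196305.5389, Y=-4529346.1228, Z=-3144098.0858
→ Helmert 7p (PV): X=3196637.4584, Y=-4529578.7815, Z=-3144189.9344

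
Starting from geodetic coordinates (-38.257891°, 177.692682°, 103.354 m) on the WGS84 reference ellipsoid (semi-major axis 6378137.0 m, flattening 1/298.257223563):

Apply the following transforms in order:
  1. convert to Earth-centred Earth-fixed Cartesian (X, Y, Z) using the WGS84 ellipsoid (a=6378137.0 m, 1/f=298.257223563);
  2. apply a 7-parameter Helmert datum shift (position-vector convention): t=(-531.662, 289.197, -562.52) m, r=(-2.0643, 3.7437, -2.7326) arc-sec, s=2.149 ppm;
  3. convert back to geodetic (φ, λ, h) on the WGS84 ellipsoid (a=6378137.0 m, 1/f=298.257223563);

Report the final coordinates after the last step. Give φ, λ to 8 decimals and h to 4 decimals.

start: φ=-38.257891°, λ=177.692682°, h=103.354 m
→ ECEF (a=6378137.000, f=1/298.257223563): X=-5010770.3569, Y=201894.3544, Z=-3928025.5246
→ Helmert 7p (PV): X=-5011381.4061, Y=202211.0563, Z=-3928507.5609
→ geod (Bowring, a=6378137.000): φ=-38.25782393°, λ=177.68934801°, h=891.2766 m

φ=-38.25782393°, λ=177.68934801°, h=891.2766 m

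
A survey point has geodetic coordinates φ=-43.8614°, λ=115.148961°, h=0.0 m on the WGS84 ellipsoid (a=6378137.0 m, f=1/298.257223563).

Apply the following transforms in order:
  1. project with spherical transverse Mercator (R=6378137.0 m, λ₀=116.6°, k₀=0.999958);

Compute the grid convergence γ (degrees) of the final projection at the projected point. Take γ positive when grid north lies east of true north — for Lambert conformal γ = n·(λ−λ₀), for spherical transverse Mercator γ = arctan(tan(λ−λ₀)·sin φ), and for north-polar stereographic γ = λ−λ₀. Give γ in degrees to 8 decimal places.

1.00556024

start: φ=-43.861400°, λ=115.148961°, h=0.000 m
→ into tm (λ₀=116.6°): φ=-43.86140000°, λ−λ₀=-1.45103900°
convergence γ = 1.00556024°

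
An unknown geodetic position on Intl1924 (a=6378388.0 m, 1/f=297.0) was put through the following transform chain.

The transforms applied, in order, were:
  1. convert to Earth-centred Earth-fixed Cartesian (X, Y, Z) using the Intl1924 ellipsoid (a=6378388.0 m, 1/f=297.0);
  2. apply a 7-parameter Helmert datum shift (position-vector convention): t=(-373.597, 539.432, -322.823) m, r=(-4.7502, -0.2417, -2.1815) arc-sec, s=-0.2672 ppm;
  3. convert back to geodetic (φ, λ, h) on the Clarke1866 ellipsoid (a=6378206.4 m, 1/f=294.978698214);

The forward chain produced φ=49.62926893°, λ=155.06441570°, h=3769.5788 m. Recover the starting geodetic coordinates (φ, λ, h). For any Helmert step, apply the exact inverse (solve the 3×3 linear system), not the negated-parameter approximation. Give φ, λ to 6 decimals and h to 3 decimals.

start: φ=49.629269°, λ=155.064416°, h=3769.579 m
→ ECEF (a=6378206.400, f=1/294.978698214): X=-3755839.9579, Y=1746238.8974, Z=4838849.4067
→ Helmert⁻¹: X=-3755480.1551, Y=1745548.7678, Z=4839218.1227
→ geod (Bowring, a=6378388.000): φ=49.63434000°, λ=155.07097500°, h=3384.2010 m

φ=49.634340°, λ=155.070975°, h=3384.201 m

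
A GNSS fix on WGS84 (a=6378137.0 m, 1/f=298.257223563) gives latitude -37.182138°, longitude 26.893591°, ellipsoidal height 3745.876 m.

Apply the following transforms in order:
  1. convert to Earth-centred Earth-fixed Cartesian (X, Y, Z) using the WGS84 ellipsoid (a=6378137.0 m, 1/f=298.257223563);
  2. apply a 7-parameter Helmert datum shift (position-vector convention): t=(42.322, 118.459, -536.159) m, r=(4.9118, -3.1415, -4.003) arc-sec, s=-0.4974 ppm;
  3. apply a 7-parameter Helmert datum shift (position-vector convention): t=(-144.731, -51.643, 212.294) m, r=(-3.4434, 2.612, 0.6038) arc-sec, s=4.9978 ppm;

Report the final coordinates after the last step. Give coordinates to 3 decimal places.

start: φ=-37.182138°, λ=26.893591°, h=3745.876 m
→ ECEF (a=6378137.000, f=1/298.257223563): X=4540208.9369, Y=2302740.9209, Z=-3835780.8850
→ Helmert 7p (PV): X=4540352.1106, Y=2302861.4640, Z=-3836191.1515
→ Helmert 7p (PV): X=4540174.7510, Y=2302770.5793, Z=-3836093.9706

X=4540174.751 m, Y=2302770.579 m, Z=-3836093.971 m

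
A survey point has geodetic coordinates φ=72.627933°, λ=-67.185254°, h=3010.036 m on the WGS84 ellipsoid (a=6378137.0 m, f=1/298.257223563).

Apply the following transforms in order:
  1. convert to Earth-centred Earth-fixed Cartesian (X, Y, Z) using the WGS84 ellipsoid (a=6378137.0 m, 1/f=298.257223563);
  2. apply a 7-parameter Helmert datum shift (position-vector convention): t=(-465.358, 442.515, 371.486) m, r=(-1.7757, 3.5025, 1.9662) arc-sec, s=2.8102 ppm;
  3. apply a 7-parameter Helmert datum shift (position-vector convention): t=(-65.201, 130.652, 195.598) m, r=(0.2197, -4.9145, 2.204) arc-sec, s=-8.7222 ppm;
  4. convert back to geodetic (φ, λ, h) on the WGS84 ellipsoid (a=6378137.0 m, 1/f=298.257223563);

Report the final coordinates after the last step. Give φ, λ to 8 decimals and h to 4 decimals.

start: φ=72.627933°, λ=-67.185254°, h=3010.036 m
→ ECEF (a=6378137.000, f=1/298.257223563): X=741029.4398, Y=-1761570.1390, Z=6067846.5081
→ Helmert 7p (PV): X=740685.9923, Y=-1761073.2733, Z=6068237.6280
→ Helmert 7p (PV): X=740488.5667, Y=-1760925.8099, Z=6068396.0694
→ geod (Bowring, a=6378137.000): φ=72.63627200°, λ=-67.19271384°, h=3294.6537 m

φ=72.63627200°, λ=-67.19271384°, h=3294.6537 m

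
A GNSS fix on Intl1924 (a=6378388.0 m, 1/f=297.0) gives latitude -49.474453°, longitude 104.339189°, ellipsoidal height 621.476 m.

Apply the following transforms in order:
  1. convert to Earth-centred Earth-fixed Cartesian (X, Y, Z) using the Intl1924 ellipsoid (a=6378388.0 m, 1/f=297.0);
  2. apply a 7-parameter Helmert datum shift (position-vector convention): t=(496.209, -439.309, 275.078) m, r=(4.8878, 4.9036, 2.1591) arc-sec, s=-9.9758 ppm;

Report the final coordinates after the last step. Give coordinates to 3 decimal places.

start: φ=-49.474453°, λ=104.339189°, h=621.476 m
→ ECEF (a=6378388.000, f=1/297.0): X=-1028556.6362, Y=4023687.9710, Z=-4825575.4967
→ Helmert 7p (PV): X=-1028207.0033, Y=4023312.1053, Z=-4825132.4805

X=-1028207.003 m, Y=4023312.105 m, Z=-4825132.481 m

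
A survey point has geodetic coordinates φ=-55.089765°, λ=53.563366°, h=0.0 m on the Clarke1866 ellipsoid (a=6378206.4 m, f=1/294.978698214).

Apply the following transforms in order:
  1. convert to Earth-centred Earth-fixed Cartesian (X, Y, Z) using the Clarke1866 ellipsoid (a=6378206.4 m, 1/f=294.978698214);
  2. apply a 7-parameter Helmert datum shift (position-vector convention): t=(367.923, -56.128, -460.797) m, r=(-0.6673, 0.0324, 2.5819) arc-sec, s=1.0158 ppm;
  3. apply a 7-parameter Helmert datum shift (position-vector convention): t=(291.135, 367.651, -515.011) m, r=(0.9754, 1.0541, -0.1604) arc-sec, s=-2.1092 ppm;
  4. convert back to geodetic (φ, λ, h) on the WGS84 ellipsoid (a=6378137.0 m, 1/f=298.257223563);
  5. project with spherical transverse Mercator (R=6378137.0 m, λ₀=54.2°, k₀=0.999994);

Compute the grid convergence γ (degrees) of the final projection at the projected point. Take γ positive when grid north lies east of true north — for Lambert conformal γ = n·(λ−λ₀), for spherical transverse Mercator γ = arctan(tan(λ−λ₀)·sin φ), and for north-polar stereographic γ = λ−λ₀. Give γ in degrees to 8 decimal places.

0.52560666

start: φ=-55.089765°, λ=53.563366°, h=0.000 m
→ ECEF (a=6378206.400, f=1/294.978698214): X=2172926.0288, Y=2943343.2504, Z=-5206906.7828
→ Helmert 7p (PV): X=2173258.4981, Y=2943300.4664, Z=-5207382.7325
→ Helmert 7p (PV): X=2173520.7262, Y=2943684.8444, Z=-5207883.9479
→ geod (Bowring, a=6378137.000): φ=-55.08815406°, λ=53.55905126°, h=1070.3322 m
→ into tm (λ₀=54.2°): φ=-55.08815406°, λ−λ₀=-0.64094874°
convergence γ = 0.52560666°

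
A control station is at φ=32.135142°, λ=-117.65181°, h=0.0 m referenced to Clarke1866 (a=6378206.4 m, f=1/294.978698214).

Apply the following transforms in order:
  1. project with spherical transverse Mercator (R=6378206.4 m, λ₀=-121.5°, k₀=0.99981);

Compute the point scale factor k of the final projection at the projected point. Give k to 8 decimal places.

start: φ=32.135142°, λ=-117.651810°, h=0.000 m
→ into tm (λ₀=-121.5°): φ=32.13514200°, λ−λ₀=3.84819000°
scale k = 1.00142850

1.00142850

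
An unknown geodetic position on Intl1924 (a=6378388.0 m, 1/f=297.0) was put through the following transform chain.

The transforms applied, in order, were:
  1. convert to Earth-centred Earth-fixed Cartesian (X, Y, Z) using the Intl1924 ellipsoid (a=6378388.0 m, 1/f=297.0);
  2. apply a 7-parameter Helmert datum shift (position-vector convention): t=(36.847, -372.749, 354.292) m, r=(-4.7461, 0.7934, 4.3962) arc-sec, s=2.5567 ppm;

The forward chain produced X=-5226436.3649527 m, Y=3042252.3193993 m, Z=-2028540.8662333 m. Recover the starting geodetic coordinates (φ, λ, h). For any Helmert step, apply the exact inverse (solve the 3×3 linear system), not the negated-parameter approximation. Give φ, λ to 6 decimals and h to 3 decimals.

φ=-18.662270°, λ=149.792259°, h=2649.882 m

start: X=-5226436.3650, Y=3042252.3194, Z=-2028540.8662 m
→ Helmert⁻¹: X=-5226387.1937, Y=3042775.3644, Z=-2028840.0609
→ geod (Bowring, a=6378388.000): φ=-18.66227000°, λ=149.79225900°, h=2649.8820 m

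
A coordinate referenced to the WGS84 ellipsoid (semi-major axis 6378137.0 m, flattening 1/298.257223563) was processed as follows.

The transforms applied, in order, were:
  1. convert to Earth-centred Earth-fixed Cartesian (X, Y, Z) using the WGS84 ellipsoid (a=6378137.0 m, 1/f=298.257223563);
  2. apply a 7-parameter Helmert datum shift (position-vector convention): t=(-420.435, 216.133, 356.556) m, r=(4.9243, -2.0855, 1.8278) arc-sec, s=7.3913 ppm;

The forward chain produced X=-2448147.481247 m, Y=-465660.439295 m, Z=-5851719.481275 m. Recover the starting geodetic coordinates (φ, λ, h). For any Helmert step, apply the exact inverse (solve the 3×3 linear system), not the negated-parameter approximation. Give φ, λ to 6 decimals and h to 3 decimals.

φ=-67.074467°, λ=-169.221376°, h=373.086 m

start: X=-2448147.4812, Y=-465660.4393, Z=-5851719.4813 m
→ Helmert⁻¹: X=-2447772.2521, Y=-465991.1468, Z=-5851996.9093
→ geod (Bowring, a=6378137.000): φ=-67.07446700°, λ=-169.22137600°, h=373.0860 m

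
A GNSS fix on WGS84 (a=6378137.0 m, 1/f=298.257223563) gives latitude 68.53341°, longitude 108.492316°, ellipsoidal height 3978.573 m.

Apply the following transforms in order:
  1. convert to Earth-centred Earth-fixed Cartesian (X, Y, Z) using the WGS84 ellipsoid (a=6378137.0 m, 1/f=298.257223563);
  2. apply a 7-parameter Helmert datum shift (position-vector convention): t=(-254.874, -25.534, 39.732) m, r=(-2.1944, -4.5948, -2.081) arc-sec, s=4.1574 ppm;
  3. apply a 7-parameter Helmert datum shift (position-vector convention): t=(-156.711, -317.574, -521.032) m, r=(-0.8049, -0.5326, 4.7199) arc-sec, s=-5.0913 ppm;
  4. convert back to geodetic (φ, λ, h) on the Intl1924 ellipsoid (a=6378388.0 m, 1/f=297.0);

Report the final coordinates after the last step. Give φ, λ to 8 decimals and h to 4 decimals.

start: φ=68.533410°, λ=108.492316°, h=3978.573 m
→ ECEF (a=6378137.000, f=1/298.257223563): X=-742952.1541, Y=2221439.9576, Z=5916826.1553
→ Helmert 7p (PV): X=-743319.5098, Y=2221494.1025, Z=5916850.3022
→ Helmert 7p (PV): X=-743538.5479, Y=2221171.2982, Z=5916288.5576
→ geod (Bowring, a=6378388.000): φ=68.53277913°, λ=108.50800364°, h=3281.2197 m

φ=68.53277913°, λ=108.50800364°, h=3281.2197 m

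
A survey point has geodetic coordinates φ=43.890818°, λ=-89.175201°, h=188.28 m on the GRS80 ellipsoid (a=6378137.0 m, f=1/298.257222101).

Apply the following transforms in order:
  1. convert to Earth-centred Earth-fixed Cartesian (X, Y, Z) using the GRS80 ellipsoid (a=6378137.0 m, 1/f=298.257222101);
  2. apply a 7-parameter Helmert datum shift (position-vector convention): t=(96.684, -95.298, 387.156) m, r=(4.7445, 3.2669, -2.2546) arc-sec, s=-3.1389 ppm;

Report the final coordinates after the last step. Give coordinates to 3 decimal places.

X=66390.682 m, Y=-4603736.592 m, Z=4399753.970 m

start: φ=43.890818°, λ=-89.175201°, h=188.280 m
→ ECEF (a=6378137.000, f=1/298.257222101): X=66274.8448, Y=-4603553.8228, Z=4399487.5643
→ Helmert 7p (PV): X=66390.6818, Y=-4603736.5918, Z=4399753.9705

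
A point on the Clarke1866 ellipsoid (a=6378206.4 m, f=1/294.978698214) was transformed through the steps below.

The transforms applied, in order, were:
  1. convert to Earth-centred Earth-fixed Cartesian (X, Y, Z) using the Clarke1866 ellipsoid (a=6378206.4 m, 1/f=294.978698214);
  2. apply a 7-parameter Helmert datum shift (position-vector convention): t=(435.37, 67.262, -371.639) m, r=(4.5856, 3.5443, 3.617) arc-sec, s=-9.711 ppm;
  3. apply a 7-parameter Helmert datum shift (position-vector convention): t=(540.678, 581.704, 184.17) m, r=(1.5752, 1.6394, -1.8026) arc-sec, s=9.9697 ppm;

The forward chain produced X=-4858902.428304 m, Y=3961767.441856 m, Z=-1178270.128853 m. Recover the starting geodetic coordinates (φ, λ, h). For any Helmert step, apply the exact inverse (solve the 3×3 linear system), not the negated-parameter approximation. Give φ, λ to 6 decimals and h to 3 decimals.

start: X=-4858902.4283, Y=3961767.4419, Z=-1178270.1289 m
→ Helmert⁻¹: X=-4859419.9097, Y=3961094.7787, Z=-1178511.4230
→ Helmert⁻¹: X=-4859812.7657, Y=3961125.0068, Z=-1178322.7946
→ geod (Bowring, a=6378206.400): φ=-10.71492000°, λ=140.81729100°, h=1934.2810 m

φ=-10.714920°, λ=140.817291°, h=1934.281 m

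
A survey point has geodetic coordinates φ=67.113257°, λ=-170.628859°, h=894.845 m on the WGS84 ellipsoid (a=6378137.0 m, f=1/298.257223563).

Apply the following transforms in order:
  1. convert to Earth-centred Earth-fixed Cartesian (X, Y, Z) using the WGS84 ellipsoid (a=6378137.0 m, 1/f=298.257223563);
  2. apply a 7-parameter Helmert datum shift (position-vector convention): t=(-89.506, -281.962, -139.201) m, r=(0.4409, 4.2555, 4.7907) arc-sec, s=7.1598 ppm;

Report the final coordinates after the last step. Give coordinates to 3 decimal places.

X=-2454724.958 m, Y=-405465.099 m, Z=5854113.954 m

start: φ=67.113257°, λ=-170.628859°, h=894.845 m
→ ECEF (a=6378137.000, f=1/298.257223563): X=-2454748.0650, Y=-405110.7082, Z=5854161.4617
→ Helmert 7p (PV): X=-2454724.9579, Y=-405465.0986, Z=5854113.9542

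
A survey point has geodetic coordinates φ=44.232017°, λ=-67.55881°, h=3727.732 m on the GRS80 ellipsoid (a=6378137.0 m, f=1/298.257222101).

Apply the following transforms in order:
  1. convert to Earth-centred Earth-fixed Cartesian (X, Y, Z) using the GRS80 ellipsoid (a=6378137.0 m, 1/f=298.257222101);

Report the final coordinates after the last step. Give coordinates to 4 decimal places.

X=1748422.8247 m, Y=-4233351.0454 m, Z=4429200.5461 m

start: φ=44.232017°, λ=-67.558810°, h=3727.732 m
→ ECEF (a=6378137.000, f=1/298.257222101): X=1748422.8247, Y=-4233351.0454, Z=4429200.5461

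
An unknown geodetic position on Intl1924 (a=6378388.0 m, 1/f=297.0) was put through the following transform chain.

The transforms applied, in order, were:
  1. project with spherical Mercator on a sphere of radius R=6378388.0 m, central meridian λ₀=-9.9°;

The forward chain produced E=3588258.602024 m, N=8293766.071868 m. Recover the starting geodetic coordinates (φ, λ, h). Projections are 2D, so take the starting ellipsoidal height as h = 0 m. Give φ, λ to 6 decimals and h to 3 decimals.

start: E=3588258.6020, N=8293766.0719 m
→ merc⁻¹: φ=59.51909700°, λ=22.33260700°

φ=59.519097°, λ=22.332607°, h=0.000 m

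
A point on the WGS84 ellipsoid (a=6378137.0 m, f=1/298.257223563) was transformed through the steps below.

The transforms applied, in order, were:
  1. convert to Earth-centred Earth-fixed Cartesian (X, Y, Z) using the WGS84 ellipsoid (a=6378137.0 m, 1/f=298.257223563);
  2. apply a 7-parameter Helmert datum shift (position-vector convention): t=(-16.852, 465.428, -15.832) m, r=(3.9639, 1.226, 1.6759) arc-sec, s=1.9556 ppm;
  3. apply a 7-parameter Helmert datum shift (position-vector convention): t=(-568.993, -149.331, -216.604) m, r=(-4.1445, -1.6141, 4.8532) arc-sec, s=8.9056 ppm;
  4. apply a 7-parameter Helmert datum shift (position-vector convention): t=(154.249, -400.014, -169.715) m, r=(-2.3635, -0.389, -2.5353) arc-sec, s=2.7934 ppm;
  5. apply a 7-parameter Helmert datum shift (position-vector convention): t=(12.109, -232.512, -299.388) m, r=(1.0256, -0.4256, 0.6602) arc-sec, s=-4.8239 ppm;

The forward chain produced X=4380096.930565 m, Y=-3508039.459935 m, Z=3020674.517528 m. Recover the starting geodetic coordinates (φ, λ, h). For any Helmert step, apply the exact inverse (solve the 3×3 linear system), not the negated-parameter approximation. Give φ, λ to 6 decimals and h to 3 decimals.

φ=28.458007°, λ=-38.687554°, h=151.111 m

start: X=4380096.9306, Y=-3508039.4599, Z=3020674.5175 m
→ Helmert⁻¹: X=4380100.9566, Y=-3507822.8677, Z=3020996.8825
→ Helmert⁻¹: X=4379983.2813, Y=-3507393.8373, Z=3021109.7081
→ Helmert⁻¹: X=4380454.3802, Y=-3507377.0452, Z=3021194.6529
→ Helmert⁻¹: X=4380416.2068, Y=-3507813.1422, Z=3021298.0245
→ geod (Bowring, a=6378137.000): φ=28.45800700°, λ=-38.68755400°, h=151.1110 m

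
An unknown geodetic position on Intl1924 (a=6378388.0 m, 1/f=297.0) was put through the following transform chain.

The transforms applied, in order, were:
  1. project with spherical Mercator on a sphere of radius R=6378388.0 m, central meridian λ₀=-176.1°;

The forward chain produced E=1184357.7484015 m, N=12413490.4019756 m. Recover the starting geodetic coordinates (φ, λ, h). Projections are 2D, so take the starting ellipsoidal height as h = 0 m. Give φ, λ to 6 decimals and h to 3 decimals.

φ=73.744122°, λ=-165.461152°, h=0.000 m

start: E=1184357.7484, N=12413490.4020 m
→ merc⁻¹: φ=73.74412200°, λ=-165.46115200°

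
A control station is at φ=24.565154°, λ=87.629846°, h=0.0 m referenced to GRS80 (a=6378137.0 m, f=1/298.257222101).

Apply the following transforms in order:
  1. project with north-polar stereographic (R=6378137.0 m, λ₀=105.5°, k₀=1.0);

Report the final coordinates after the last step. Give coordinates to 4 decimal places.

start: φ=24.565154°, λ=87.629846°, h=0.000 m
→ stereo (R=6378137.0, λ₀=105.5°): E=-2514682.3245, N=-7799495.0543

E=-2514682.3245 m, N=-7799495.0543 m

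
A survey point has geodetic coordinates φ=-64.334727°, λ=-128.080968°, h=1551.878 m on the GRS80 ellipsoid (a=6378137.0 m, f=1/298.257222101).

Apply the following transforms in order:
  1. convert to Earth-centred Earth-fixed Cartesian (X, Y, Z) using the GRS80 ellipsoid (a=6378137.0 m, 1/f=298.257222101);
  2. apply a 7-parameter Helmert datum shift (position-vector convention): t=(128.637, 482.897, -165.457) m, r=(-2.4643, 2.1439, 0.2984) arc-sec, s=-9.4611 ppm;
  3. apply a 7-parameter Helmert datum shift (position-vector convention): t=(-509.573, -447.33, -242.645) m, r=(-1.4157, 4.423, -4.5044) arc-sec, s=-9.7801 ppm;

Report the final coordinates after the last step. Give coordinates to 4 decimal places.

X=-1709452.0951 m, Y=-2180898.8331 m, Z=-5727576.0869 m

start: φ=-64.334727°, λ=-128.080968°, h=1551.878 m
→ ECEF (a=6378137.000, f=1/298.257222101): X=-1708877.2342, Y=-2180903.4673, Z=-5727373.6118
→ Helmert 7p (PV): X=-1708788.8036, Y=-2180470.8345, Z=-5727441.0642
→ Helmert 7p (PV): X=-1709452.0951, Y=-2180898.8331, Z=-5727576.0869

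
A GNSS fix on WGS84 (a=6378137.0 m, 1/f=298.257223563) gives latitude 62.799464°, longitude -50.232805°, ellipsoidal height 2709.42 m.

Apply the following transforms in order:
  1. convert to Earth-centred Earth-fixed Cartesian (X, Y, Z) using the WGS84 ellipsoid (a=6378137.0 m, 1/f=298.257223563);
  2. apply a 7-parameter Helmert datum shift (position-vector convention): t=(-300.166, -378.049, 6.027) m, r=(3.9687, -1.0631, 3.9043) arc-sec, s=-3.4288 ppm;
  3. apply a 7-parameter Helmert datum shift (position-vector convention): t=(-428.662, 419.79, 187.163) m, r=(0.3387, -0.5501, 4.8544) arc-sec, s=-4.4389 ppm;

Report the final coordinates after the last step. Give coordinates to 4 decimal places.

X=1870005.9192 m, Y=-2247876.7383 m, Z=5652322.0064 m

start: φ=62.799464°, λ=-50.232805°, h=2709.420 m
→ ECEF (a=6378137.000, f=1/298.257223563): X=1870698.2063, Y=-2247897.5623, Z=5652205.5993
→ Helmert 7p (PV): X=1870405.0437, Y=-2248341.2467, Z=5652158.6364
→ Helmert 7p (PV): X=1870005.9192, Y=-2247876.7383, Z=5652322.0064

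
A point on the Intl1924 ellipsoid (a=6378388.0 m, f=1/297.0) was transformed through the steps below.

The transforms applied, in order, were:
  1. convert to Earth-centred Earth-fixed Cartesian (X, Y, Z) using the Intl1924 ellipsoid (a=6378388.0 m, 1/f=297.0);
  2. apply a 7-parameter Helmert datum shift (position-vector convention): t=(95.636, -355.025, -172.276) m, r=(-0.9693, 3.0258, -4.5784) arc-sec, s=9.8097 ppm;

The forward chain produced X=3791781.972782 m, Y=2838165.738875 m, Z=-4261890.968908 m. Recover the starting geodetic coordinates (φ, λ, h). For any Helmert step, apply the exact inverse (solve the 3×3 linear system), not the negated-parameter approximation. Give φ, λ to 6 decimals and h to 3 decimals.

start: X=3791781.9728, Y=2838165.7389, Z=-4261890.9689 m
→ Helmert⁻¹: X=3791648.6500, Y=2838597.1078, Z=-4261607.9262
→ geod (Bowring, a=6378388.000): φ=-42.17118900°, λ=36.82016200°, h=2709.1960 m

φ=-42.171189°, λ=36.820162°, h=2709.196 m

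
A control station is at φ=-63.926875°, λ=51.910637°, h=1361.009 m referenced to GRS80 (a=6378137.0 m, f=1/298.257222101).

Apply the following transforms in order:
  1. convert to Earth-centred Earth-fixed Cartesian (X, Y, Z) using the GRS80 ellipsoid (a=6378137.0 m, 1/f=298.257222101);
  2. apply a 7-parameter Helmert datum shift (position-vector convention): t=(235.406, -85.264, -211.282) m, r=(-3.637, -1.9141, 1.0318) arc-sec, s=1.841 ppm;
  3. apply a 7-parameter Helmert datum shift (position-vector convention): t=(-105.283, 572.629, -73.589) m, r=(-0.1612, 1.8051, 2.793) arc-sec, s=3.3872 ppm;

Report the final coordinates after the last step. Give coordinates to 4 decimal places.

start: φ=-63.926875°, λ=51.910637°, h=1361.009 m
→ ECEF (a=6378137.000, f=1/298.257222101): X=1734388.6288, Y=2212793.7231, Z=-5707359.2779
→ Helmert 7p (PV): X=1734669.1220, Y=2212620.5726, Z=-5707603.9898
→ Helmert 7p (PV): X=1734489.8043, Y=2213219.7246, Z=-5707713.8216

X=1734489.8043 m, Y=2213219.7246 m, Z=-5707713.8216 m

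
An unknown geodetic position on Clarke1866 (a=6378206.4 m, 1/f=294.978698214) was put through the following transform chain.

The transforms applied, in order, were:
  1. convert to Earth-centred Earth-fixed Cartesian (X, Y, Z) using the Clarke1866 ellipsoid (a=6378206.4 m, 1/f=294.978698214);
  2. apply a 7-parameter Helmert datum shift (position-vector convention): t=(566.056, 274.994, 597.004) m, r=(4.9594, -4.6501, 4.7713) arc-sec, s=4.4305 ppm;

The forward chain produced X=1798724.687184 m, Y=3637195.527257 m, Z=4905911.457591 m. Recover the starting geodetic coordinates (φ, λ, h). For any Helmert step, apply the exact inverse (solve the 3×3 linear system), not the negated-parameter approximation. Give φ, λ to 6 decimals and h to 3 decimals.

φ=50.595185°, λ=63.689397°, h=372.959 m

start: X=1798724.6872, Y=3637195.5273, Z=4905911.4576 m
→ Helmert⁻¹: X=1798345.3784, Y=3636980.7598, Z=4905164.7312
→ geod (Bowring, a=6378206.400): φ=50.59518500°, λ=63.68939700°, h=372.9590 m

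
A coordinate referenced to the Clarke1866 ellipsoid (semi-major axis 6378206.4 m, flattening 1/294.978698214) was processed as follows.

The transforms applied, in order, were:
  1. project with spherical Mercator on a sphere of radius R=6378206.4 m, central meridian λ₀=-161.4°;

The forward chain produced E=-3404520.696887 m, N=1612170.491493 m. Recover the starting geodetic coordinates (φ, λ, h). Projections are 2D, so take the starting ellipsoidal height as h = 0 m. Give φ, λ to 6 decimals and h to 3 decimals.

φ=14.330426°, λ=168.017003°, h=0.000 m

start: E=-3404520.6969, N=1612170.4915 m
→ merc⁻¹: φ=14.33042600°, λ=168.01700300°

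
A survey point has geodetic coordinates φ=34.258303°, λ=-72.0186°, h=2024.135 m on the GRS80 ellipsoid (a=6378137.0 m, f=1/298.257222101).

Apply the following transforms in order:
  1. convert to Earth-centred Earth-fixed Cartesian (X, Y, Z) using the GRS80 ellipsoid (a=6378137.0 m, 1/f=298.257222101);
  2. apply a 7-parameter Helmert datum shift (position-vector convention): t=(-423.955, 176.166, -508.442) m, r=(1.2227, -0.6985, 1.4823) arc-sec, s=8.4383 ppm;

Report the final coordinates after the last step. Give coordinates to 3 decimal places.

start: φ=34.258303°, λ=-72.018600°, h=2024.135 m
→ ECEF (a=6378137.000, f=1/298.257222101): X=1629626.2311, Y=-5021019.4128, Z=3571303.5436
→ Helmert 7p (PV): X=1629240.0166, Y=-5020895.0747, Z=3570800.9921

X=1629240.017 m, Y=-5020895.075 m, Z=3570800.992 m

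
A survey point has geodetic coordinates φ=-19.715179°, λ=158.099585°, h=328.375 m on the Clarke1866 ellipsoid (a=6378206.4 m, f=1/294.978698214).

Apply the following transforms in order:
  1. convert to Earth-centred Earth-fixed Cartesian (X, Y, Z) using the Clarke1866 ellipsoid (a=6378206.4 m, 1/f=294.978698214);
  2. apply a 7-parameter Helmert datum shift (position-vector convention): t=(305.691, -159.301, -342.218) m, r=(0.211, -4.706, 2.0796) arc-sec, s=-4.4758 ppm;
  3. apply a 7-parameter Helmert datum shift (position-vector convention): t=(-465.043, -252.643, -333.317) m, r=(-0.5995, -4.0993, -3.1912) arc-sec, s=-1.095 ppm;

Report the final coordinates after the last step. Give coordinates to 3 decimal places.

start: φ=-19.715179°, λ=158.099585°, h=328.375 m
→ ECEF (a=6378206.400, f=1/294.978698214): X=-5573446.6191, Y=2240558.0683, Z=-2138024.4208
→ Helmert 7p (PV): X=-5573089.7925, Y=2240334.7339, Z=-2138481.9369
→ Helmert 7p (PV): X=-5573471.5719, Y=2240159.6456, Z=-2138930.1829

X=-5573471.572 m, Y=2240159.646 m, Z=-2138930.183 m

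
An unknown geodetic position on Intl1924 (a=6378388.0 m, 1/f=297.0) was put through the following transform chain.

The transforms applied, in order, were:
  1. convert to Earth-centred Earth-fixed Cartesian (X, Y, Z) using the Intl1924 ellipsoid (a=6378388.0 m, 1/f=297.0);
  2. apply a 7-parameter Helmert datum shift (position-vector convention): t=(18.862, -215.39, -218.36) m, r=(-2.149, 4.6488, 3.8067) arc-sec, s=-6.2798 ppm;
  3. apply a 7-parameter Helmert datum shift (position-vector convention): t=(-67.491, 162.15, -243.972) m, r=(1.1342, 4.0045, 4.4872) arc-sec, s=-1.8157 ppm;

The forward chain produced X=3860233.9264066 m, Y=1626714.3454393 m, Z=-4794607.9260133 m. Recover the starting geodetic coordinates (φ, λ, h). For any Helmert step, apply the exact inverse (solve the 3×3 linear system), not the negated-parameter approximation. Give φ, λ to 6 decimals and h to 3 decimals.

start: X=3860233.9264, Y=1626714.3454, Z=-4794607.9260 m
→ Helmert⁻¹: X=3860436.8876, Y=1626444.8039, Z=-4794306.6547
→ Helmert⁻¹: X=3860580.3364, Y=1626649.1077, Z=-4794014.4434
→ geod (Bowring, a=6378388.000): φ=-49.04260600°, λ=22.84804400°, h=341.0230 m

φ=-49.042606°, λ=22.848044°, h=341.023 m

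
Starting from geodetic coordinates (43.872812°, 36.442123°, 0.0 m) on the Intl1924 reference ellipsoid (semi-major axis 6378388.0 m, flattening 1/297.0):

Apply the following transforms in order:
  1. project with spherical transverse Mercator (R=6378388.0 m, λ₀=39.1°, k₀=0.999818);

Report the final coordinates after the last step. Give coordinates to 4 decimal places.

E=-213261.8759 m, N=4886631.8385 m

start: φ=43.872812°, λ=36.442123°, h=0.000 m
→ tm (R=6378388.0, λ₀=39.1°): E=-213261.8759, N=4886631.8385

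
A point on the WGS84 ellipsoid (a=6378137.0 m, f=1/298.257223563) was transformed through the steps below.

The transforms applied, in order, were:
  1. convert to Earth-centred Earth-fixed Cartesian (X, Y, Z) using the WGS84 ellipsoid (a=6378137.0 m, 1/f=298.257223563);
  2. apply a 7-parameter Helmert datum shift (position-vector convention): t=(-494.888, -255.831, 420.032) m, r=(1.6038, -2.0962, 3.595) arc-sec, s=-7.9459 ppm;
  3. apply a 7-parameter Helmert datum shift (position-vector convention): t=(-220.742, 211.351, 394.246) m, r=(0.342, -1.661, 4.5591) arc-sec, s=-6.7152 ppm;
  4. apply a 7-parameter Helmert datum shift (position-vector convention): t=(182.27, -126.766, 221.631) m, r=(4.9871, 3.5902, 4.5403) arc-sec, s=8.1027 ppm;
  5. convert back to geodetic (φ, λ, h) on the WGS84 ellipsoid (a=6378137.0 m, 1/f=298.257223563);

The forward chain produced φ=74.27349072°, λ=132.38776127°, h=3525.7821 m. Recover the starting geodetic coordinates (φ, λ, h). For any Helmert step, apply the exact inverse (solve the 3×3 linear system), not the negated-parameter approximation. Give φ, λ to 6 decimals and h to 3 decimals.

φ=74.271600°, λ=132.362713°, h=2506.939 m

start: φ=74.273491°, λ=132.387761°, h=3525.782 m
→ ECEF (a=6378137.000, f=1/298.257223563): X=-1169714.7961, Y=1281550.8057, Z=6120676.0515
→ Helmert⁻¹: X=-1169965.9005, Y=1281840.9188, Z=6120353.4720
→ Helmert⁻¹: X=-1169675.4017, Y=1281674.1751, Z=6120007.6170
→ Helmert⁻¹: X=-1169105.2679, Y=1282008.1516, Z=6119638.1241
→ geod (Bowring, a=6378137.000): φ=74.27160000°, λ=132.36271300°, h=2506.9390 m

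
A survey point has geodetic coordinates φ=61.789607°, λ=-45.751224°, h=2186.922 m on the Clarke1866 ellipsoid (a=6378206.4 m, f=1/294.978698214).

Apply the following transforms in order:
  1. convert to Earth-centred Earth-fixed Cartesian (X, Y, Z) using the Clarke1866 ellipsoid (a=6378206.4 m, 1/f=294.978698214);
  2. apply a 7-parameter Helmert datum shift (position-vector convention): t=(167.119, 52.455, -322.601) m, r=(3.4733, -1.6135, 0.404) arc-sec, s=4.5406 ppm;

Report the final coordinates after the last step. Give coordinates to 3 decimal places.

start: φ=61.789607°, λ=-45.751224°, h=2186.922 m
→ ECEF (a=6378206.400, f=1/294.978698214): X=2110096.3850, Y=-2166167.1093, Z=5599201.2981
→ Helmert 7p (PV): X=2110233.5281, Y=-2166214.6426, Z=5598884.1508

X=2110233.528 m, Y=-2166214.643 m, Z=5598884.151 m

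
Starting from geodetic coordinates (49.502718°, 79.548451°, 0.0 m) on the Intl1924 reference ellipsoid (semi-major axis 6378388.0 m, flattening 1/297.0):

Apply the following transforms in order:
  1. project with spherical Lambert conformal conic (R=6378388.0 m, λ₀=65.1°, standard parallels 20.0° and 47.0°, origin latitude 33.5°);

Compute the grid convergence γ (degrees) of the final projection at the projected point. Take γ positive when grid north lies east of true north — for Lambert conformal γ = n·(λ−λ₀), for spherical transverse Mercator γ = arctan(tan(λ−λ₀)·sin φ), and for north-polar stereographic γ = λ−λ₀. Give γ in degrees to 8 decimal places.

start: φ=49.502718°, λ=79.548451°, h=0.000 m
→ into lcc (λ₀=65.1°): φ=49.50271800°, λ−λ₀=14.44845100°
convergence γ = 8.05053967°

8.05053967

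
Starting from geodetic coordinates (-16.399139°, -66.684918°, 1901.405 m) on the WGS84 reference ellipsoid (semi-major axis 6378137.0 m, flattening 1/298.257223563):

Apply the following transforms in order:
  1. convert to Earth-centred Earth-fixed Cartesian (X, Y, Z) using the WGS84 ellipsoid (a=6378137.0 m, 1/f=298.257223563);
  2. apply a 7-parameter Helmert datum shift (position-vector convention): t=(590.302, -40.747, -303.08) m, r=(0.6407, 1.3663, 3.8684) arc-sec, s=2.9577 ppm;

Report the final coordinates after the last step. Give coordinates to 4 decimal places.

X=2423748.1783 m, Y=-5622207.8705 m, Z=-1790021.9503 m

start: φ=-16.399139°, λ=-66.684918°, h=1901.405 m
→ ECEF (a=6378137.000, f=1/298.257223563): X=2423057.1224, Y=-5622201.4973, Z=-1789680.0628
→ Helmert 7p (PV): X=2423748.1783, Y=-5622207.8705, Z=-1790021.9503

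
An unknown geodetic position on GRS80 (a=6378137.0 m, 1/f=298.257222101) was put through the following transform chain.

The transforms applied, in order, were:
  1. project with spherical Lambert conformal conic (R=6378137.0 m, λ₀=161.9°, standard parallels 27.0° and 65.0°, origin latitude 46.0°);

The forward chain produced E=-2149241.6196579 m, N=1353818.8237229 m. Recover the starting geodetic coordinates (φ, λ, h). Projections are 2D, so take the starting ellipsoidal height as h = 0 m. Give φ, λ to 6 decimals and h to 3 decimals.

start: E=-2149241.6197, N=1353818.8237 m
→ lcc⁻¹: φ=54.08558600°, λ=126.08082600°

φ=54.085586°, λ=126.080826°, h=0.000 m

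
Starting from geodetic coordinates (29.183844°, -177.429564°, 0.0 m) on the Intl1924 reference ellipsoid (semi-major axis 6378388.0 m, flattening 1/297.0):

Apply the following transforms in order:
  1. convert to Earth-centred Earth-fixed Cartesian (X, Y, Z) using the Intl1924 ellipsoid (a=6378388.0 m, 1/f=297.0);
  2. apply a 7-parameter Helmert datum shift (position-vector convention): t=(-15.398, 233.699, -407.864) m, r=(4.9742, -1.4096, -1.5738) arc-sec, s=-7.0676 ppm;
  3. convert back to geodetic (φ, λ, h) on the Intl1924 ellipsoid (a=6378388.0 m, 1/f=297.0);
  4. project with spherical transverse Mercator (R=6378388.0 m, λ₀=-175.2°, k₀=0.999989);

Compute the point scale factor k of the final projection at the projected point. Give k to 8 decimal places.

start: φ=29.183844°, λ=-177.429564°, h=0.000 m
→ ECEF (a=6378388.000, f=1/297.0): X=-5567561.3785, Y=-249942.8249, Z=3091751.2710
→ Helmert 7p (PV): X=-5567560.4629, Y=-249739.4382, Z=3091277.4802
→ geod (Bowring, a=6378388.000): φ=29.18015610°, λ=-177.43165243°, h=-239.7725 m
→ into tm (λ₀=-175.2°): φ=29.18015610°, λ−λ₀=-2.23165243°
scale k = 1.00056743

1.00056743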